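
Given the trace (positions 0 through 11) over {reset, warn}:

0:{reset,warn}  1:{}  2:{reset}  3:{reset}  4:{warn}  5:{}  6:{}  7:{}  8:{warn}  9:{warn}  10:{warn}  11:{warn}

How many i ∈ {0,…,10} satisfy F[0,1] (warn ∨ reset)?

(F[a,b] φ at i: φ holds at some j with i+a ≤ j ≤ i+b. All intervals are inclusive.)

Evaluate at each i in [0,10]:
  i=0: ✓ (witness j=0)
  i=1: ✓ (witness j=2)
  i=2: ✓ (witness j=2)
  i=3: ✓ (witness j=3)
  i=4: ✓ (witness j=4)
  i=5: ✗ (none in [5,6])
  i=6: ✗ (none in [6,7])
  i=7: ✓ (witness j=8)
  i=8: ✓ (witness j=8)
  i=9: ✓ (witness j=9)
  i=10: ✓ (witness j=10)
Positions where it holds: {0, 1, 2, 3, 4, 7, 8, 9, 10} → 9.

9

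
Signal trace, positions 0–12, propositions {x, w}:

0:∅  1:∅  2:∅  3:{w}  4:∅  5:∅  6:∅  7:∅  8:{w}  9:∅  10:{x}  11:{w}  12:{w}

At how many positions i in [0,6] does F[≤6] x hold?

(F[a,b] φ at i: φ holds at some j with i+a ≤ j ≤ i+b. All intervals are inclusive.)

3

Evaluate at each i in [0,6]:
  i=0: ✗ (none in [0,6])
  i=1: ✗ (none in [1,7])
  i=2: ✗ (none in [2,8])
  i=3: ✗ (none in [3,9])
  i=4: ✓ (witness j=10)
  i=5: ✓ (witness j=10)
  i=6: ✓ (witness j=10)
Positions where it holds: {4, 5, 6} → 3.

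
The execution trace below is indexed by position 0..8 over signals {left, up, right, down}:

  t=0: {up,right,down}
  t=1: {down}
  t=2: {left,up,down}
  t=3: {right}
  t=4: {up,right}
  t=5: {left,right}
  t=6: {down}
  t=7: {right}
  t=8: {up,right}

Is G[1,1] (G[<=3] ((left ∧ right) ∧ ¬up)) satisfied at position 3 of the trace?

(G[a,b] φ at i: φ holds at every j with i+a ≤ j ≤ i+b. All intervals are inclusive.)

No

Check G[<=3] ((left ∧ right) ∧ ¬up) at every j in [4,4]:
  j=4: fails at 4
Fails at j=4 → formula fails.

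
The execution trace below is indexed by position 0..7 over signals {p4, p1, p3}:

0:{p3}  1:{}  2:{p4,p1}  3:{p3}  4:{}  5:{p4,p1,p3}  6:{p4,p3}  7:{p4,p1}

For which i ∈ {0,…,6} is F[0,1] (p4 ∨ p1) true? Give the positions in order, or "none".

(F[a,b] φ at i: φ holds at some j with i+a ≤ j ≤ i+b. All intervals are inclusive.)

1, 2, 4, 5, 6

Evaluate at each i in [0,6]:
  i=0: ✗ (none in [0,1])
  i=1: ✓ (witness j=2)
  i=2: ✓ (witness j=2)
  i=3: ✗ (none in [3,4])
  i=4: ✓ (witness j=5)
  i=5: ✓ (witness j=5)
  i=6: ✓ (witness j=6)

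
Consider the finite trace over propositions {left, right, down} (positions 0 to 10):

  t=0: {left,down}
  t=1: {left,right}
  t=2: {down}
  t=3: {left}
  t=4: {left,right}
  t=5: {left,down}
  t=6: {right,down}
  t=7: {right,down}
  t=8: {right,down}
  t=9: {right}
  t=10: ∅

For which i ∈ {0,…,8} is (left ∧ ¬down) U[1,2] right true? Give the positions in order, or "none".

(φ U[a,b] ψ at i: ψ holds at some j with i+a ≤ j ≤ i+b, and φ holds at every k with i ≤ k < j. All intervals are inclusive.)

Evaluate at each i in [0,8]:
  i=0: ✗ (lhs fails at k=0 before rhs at j=1)
  i=1: ✗ (no rhs in [2,3])
  i=2: ✗ (lhs fails at k=2 before rhs at j=4)
  i=3: ✓ (rhs at j=4; lhs holds on [3,3])
  i=4: ✗ (lhs fails at k=5 before rhs at j=6)
  i=5: ✗ (lhs fails at k=5 before rhs at j=6)
  i=6: ✗ (lhs fails at k=6 before rhs at j=7)
  i=7: ✗ (lhs fails at k=7 before rhs at j=8)
  i=8: ✗ (lhs fails at k=8 before rhs at j=9)

3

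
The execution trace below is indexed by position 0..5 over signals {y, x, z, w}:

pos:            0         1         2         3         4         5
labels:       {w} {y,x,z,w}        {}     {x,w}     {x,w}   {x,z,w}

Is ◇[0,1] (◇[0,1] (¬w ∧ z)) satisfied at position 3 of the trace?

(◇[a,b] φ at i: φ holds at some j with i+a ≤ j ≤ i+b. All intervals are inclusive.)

Check ◇[0,1] (¬w ∧ z) at each j in [3,4]:
  j=3: fails (none in [3,4])
  j=4: fails (none in [4,5])
No position in the window satisfies it → formula fails.

False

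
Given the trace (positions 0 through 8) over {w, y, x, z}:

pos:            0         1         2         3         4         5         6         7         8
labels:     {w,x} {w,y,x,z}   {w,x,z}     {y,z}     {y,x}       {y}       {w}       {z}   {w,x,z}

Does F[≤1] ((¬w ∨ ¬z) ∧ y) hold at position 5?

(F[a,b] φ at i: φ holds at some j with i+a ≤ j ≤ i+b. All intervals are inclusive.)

Check ((¬w ∨ ¬z) ∧ y) at each j in [5,6]:
  j=5: true
  j=6: false
Found at j=5 → formula holds.

Yes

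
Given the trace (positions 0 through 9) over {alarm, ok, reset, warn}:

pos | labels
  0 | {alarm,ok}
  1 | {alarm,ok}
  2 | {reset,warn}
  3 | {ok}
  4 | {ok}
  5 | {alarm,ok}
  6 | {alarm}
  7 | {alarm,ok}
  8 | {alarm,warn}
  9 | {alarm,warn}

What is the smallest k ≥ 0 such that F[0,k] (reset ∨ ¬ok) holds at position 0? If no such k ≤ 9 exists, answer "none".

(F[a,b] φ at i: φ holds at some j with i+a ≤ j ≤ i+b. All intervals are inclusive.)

Scan j = 0,1,… for (reset ∨ ¬ok):
  j=0: fails
  j=1: fails
  j=2: holds
First hit at j=2, so smallest k = 2-0 = 2.

2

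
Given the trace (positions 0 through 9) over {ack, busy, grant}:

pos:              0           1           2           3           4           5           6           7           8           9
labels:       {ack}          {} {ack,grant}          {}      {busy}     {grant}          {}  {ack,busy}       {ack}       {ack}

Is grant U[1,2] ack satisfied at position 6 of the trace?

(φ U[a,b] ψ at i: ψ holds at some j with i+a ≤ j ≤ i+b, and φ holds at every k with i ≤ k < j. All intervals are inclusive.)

Does not hold

Need some j in [7,8] with ack, and grant at every k in [6,j-1].
  j=7: ack holds, but grant fails at k=6 → not this j.
  j=8: ack holds, but grant fails at k=6 → not this j.
No j in the window works → until fails.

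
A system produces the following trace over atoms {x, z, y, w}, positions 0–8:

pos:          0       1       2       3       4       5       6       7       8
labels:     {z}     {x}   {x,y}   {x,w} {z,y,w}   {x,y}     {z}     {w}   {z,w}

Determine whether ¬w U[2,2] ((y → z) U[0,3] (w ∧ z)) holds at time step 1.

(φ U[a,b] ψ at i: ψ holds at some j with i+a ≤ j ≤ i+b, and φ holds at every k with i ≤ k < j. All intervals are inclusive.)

Holds

Need some j in [3,3] with ((y → z) U[0,3] (w ∧ z)), and ¬w at every k in [1,j-1].
  j=3: ((y → z) U[0,3] (w ∧ z)) holds; ¬w holds at every k in [1,2] → satisfied.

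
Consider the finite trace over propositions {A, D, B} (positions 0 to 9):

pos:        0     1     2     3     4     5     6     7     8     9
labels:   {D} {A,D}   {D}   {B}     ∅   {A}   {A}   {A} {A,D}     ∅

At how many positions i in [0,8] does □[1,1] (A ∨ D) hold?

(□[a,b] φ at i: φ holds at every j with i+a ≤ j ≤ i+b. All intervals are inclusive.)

Evaluate at each i in [0,8]:
  i=0: ✓ (all of [1,1])
  i=1: ✓ (all of [2,2])
  i=2: ✗ (fails at j=3)
  i=3: ✗ (fails at j=4)
  i=4: ✓ (all of [5,5])
  i=5: ✓ (all of [6,6])
  i=6: ✓ (all of [7,7])
  i=7: ✓ (all of [8,8])
  i=8: ✗ (fails at j=9)
Positions where it holds: {0, 1, 4, 5, 6, 7} → 6.

6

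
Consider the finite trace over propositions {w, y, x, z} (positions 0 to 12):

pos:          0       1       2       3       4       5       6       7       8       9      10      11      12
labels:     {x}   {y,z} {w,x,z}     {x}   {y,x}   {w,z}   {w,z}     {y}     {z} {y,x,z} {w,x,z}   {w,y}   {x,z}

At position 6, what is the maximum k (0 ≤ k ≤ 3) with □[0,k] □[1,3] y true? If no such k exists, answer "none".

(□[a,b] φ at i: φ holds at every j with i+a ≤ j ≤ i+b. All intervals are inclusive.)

□[1,3] y must hold from j=6 onward; find where it first fails.
  j=6: fails → no k works.

none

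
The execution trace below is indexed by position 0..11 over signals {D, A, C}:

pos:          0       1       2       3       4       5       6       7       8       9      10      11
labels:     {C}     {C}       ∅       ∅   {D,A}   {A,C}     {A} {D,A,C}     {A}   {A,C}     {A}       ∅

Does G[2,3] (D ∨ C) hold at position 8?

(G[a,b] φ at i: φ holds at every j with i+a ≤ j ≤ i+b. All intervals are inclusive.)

Check (D ∨ C) at every j in [10,11]:
  j=10: false
  j=11: false
Fails at j=10 → formula fails.

Does not hold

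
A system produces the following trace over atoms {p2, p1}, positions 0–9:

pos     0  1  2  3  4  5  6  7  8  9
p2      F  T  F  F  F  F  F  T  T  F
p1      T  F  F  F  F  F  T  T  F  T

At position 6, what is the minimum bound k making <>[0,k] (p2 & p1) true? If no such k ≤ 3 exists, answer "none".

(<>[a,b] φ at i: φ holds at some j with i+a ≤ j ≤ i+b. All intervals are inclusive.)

Scan j = 6,7,… for (p2 & p1):
  j=6: fails
  j=7: holds
First hit at j=7, so smallest k = 7-6 = 1.

1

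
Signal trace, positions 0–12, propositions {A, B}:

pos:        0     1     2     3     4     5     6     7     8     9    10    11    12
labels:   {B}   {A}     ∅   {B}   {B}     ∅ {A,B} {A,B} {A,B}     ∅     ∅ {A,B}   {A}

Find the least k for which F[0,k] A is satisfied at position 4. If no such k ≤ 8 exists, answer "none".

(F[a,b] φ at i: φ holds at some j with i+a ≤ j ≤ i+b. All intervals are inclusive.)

2

Scan j = 4,5,… for A:
  j=4: fails
  j=5: fails
  j=6: holds
First hit at j=6, so smallest k = 6-4 = 2.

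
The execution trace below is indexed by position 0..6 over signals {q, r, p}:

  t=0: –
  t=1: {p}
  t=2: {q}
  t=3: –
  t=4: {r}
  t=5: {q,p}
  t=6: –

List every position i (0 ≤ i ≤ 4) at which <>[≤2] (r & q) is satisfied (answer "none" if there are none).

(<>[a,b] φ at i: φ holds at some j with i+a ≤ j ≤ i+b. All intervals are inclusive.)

Evaluate at each i in [0,4]:
  i=0: ✗ (none in [0,2])
  i=1: ✗ (none in [1,3])
  i=2: ✗ (none in [2,4])
  i=3: ✗ (none in [3,5])
  i=4: ✗ (none in [4,6])

none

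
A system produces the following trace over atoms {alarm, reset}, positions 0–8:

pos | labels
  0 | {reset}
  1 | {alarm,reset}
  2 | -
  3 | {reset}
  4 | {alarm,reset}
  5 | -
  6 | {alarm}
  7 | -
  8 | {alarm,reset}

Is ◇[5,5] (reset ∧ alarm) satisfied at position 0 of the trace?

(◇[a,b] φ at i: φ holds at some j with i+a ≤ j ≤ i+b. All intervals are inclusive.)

False

Check (reset ∧ alarm) at each j in [5,5]:
  j=5: false
No position in the window satisfies it → formula fails.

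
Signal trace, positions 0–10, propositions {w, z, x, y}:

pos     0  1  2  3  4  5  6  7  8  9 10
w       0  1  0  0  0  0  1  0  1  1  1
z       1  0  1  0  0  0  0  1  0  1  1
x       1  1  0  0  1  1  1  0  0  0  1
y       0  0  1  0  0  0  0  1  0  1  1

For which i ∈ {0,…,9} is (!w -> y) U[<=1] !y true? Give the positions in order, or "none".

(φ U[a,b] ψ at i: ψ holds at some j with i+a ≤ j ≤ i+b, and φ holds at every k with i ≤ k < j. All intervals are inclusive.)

Evaluate at each i in [0,9]:
  i=0: ✓ (rhs at j=0)
  i=1: ✓ (rhs at j=1)
  i=2: ✓ (rhs at j=3; lhs holds on [2,2])
  i=3: ✓ (rhs at j=3)
  i=4: ✓ (rhs at j=4)
  i=5: ✓ (rhs at j=5)
  i=6: ✓ (rhs at j=6)
  i=7: ✓ (rhs at j=8; lhs holds on [7,7])
  i=8: ✓ (rhs at j=8)
  i=9: ✗ (no rhs in [9,10])

0, 1, 2, 3, 4, 5, 6, 7, 8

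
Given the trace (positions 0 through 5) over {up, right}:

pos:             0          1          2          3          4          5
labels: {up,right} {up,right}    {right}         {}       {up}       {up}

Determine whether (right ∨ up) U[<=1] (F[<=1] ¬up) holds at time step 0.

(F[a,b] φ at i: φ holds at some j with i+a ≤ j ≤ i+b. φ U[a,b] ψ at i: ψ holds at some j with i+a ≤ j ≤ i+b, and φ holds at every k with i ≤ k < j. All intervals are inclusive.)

Holds

Need some j in [0,1] with F[<=1] ¬up, and (right ∨ up) at every k in [0,j-1].
  j=0: F[<=1] ¬up — fails (none in [0,1]).
  j=1: F[<=1] ¬up holds; (right ∨ up) holds at every k in [0,0] → satisfied.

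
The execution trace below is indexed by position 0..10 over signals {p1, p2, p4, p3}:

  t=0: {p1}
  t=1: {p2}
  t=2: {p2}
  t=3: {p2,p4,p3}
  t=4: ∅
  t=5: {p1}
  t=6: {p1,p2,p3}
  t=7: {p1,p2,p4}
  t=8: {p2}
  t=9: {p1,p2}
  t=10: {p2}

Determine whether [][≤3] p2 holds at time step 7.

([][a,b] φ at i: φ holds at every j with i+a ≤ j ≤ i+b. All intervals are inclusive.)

Check p2 at every j in [7,10]:
  j=7: true
  j=8: true
  j=9: true
  j=10: true
All positions satisfy it → formula holds.

True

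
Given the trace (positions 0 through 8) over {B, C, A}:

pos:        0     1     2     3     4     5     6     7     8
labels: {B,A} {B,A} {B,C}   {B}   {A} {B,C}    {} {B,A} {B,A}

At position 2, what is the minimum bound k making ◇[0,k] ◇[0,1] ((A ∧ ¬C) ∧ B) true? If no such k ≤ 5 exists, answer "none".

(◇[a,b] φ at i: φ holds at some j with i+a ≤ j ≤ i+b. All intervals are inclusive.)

4

Scan j = 2,3,… for ◇[0,1] ((A ∧ ¬C) ∧ B):
  j=2: fails
  j=3: fails
  j=4: fails
  j=5: fails
  j=6: holds
First hit at j=6, so smallest k = 6-2 = 4.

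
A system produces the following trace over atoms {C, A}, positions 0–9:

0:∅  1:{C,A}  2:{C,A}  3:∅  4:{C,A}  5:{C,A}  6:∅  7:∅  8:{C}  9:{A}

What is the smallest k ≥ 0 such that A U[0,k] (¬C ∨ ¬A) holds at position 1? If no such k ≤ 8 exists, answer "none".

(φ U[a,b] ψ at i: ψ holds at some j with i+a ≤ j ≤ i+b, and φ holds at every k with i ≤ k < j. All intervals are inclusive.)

2

Need earliest j ≥ 1 with (¬C ∨ ¬A), and A at every k in [1,j-1].
  j=1: rhs fails.
  j=2: rhs fails.
  j=3: rhs holds; lhs holds on [1,2]. k = 2.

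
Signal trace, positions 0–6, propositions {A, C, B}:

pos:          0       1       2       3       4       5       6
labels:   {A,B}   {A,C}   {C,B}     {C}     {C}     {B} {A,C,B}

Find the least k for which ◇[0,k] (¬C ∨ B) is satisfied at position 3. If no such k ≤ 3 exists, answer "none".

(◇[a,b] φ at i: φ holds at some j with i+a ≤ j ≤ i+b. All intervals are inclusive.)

Scan j = 3,4,… for (¬C ∨ B):
  j=3: fails
  j=4: fails
  j=5: holds
First hit at j=5, so smallest k = 5-3 = 2.

2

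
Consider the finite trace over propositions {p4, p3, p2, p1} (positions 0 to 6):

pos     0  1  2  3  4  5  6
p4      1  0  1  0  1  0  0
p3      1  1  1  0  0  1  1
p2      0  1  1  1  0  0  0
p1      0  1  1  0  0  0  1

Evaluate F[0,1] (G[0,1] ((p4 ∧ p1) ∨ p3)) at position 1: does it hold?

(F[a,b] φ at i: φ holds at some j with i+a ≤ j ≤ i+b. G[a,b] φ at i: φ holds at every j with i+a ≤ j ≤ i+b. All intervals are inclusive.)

True

Check G[0,1] ((p4 ∧ p1) ∨ p3) at each j in [1,2]:
  j=1: holds on [1,2]
  j=2: fails at 3
Found at j=1 → formula holds.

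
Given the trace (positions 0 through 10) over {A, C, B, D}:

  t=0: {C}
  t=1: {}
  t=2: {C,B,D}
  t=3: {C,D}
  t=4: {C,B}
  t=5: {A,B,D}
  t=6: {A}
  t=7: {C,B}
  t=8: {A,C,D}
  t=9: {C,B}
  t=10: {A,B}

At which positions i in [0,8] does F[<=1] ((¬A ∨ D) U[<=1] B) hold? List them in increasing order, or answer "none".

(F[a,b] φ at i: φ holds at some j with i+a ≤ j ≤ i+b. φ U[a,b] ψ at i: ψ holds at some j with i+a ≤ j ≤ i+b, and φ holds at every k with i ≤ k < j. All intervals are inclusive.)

Evaluate at each i in [0,8]:
  i=0: ✓ (witness j=1)
  i=1: ✓ (witness j=1)
  i=2: ✓ (witness j=2)
  i=3: ✓ (witness j=3)
  i=4: ✓ (witness j=4)
  i=5: ✓ (witness j=5)
  i=6: ✓ (witness j=7)
  i=7: ✓ (witness j=7)
  i=8: ✓ (witness j=8)

0, 1, 2, 3, 4, 5, 6, 7, 8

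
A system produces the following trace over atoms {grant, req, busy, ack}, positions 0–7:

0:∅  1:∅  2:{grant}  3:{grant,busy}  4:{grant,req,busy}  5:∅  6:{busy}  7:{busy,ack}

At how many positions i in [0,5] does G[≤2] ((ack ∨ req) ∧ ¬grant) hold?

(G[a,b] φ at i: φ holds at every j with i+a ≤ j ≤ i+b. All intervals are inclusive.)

Evaluate at each i in [0,5]:
  i=0: ✗ (fails at j=0)
  i=1: ✗ (fails at j=1)
  i=2: ✗ (fails at j=2)
  i=3: ✗ (fails at j=3)
  i=4: ✗ (fails at j=4)
  i=5: ✗ (fails at j=5)
Positions where it holds: {} → 0.

0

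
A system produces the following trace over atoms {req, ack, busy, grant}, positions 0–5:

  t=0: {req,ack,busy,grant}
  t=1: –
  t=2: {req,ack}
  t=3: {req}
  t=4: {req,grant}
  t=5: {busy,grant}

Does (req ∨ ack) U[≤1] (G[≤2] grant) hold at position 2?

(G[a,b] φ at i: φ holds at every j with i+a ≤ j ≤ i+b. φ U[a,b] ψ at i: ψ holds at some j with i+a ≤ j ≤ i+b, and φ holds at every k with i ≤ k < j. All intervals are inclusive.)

Need some j in [2,3] with G[≤2] grant, and (req ∨ ack) at every k in [2,j-1].
  j=2: G[≤2] grant — fails at 2.
  j=3: G[≤2] grant — fails at 3.
No j in the window works → until fails.

False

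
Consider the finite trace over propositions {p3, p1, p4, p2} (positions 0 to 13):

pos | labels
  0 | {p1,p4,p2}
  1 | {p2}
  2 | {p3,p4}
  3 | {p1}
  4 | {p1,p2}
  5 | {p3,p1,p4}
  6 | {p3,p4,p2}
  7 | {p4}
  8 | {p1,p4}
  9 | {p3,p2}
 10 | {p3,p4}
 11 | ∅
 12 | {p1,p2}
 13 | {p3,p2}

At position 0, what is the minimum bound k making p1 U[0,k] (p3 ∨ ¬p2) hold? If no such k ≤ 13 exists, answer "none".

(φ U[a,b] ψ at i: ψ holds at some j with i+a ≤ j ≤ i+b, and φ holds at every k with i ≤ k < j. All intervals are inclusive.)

none

Need earliest j ≥ 0 with (p3 ∨ ¬p2), and p1 at every k in [0,j-1].
  j=0: rhs fails.
  j=1: rhs fails.
  j=2: rhs holds but lhs fails at k=1.
  j=3: rhs holds but lhs fails at k=1.
  j=4: rhs fails.
  j=5: rhs holds but lhs fails at k=1.
  j=6: rhs holds but lhs fails at k=1.
  j=7: rhs holds but lhs fails at k=1.
  j=8: rhs holds but lhs fails at k=1.
  j=9: rhs holds but lhs fails at k=1.
  j=10: rhs holds but lhs fails at k=1.
  j=11: rhs holds but lhs fails at k=1.
  j=12: rhs fails.
  j=13: rhs holds but lhs fails at k=1.
No witness within the range → none.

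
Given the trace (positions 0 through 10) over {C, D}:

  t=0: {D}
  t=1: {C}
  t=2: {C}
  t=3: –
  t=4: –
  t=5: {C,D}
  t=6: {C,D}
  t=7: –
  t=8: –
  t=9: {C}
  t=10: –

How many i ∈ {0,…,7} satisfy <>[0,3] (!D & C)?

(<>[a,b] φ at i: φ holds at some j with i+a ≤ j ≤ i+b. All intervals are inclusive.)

Evaluate at each i in [0,7]:
  i=0: ✓ (witness j=1)
  i=1: ✓ (witness j=1)
  i=2: ✓ (witness j=2)
  i=3: ✗ (none in [3,6])
  i=4: ✗ (none in [4,7])
  i=5: ✗ (none in [5,8])
  i=6: ✓ (witness j=9)
  i=7: ✓ (witness j=9)
Positions where it holds: {0, 1, 2, 6, 7} → 5.

5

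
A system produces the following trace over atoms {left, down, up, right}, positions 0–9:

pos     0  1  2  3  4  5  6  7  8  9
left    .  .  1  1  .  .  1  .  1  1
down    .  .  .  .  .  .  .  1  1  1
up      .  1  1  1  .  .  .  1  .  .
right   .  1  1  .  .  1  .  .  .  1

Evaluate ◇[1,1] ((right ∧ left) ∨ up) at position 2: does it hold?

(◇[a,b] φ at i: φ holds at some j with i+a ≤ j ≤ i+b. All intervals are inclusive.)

Check ((right ∧ left) ∨ up) at each j in [3,3]:
  j=3: true
Found at j=3 → formula holds.

True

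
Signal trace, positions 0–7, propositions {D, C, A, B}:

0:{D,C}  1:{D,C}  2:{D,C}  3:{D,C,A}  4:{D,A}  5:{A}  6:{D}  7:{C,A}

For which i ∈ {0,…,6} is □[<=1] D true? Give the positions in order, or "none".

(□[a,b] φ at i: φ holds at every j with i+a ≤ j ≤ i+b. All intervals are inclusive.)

0, 1, 2, 3

Evaluate at each i in [0,6]:
  i=0: ✓ (all of [0,1])
  i=1: ✓ (all of [1,2])
  i=2: ✓ (all of [2,3])
  i=3: ✓ (all of [3,4])
  i=4: ✗ (fails at j=5)
  i=5: ✗ (fails at j=5)
  i=6: ✗ (fails at j=7)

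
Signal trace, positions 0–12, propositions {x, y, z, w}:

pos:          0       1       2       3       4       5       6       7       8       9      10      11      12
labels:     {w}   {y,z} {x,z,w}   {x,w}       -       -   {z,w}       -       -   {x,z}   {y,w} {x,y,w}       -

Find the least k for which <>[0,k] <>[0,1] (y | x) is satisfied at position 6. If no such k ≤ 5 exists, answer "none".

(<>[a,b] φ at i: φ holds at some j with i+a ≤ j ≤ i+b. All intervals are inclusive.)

Scan j = 6,7,… for <>[0,1] (y | x):
  j=6: fails
  j=7: fails
  j=8: holds
First hit at j=8, so smallest k = 8-6 = 2.

2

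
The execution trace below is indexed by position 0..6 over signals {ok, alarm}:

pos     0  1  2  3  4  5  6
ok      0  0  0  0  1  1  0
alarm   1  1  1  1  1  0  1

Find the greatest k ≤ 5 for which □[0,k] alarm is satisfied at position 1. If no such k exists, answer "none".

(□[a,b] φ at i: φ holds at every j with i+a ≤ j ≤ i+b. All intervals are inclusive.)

alarm must hold from j=1 onward; find where it first fails.
  j=1: holds
  j=2: holds
  j=3: holds
  j=4: holds
  j=5: fails
Holds on [1,4], so largest k = 3.

3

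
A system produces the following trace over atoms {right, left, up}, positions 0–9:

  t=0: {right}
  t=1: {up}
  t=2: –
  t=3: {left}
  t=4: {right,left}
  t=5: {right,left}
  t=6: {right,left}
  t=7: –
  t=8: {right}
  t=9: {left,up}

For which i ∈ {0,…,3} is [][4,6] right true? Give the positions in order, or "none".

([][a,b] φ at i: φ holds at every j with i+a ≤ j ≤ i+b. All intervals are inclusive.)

Evaluate at each i in [0,3]:
  i=0: ✓ (all of [4,6])
  i=1: ✗ (fails at j=7)
  i=2: ✗ (fails at j=7)
  i=3: ✗ (fails at j=7)

0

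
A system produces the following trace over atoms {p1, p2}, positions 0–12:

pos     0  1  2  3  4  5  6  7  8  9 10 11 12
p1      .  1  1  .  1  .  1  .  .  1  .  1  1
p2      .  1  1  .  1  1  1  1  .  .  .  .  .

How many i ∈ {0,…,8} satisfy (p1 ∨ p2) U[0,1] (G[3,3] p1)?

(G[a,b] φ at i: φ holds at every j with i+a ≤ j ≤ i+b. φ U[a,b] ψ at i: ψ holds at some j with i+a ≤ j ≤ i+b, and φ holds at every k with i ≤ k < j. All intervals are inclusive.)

Evaluate at each i in [0,8]:
  i=0: ✗ (lhs fails at k=0 before rhs at j=1)
  i=1: ✓ (rhs at j=1)
  i=2: ✓ (rhs at j=3; lhs holds on [2,2])
  i=3: ✓ (rhs at j=3)
  i=4: ✗ (no rhs in [4,5])
  i=5: ✓ (rhs at j=6; lhs holds on [5,5])
  i=6: ✓ (rhs at j=6)
  i=7: ✓ (rhs at j=8; lhs holds on [7,7])
  i=8: ✓ (rhs at j=8)
Positions where it holds: {1, 2, 3, 5, 6, 7, 8} → 7.

7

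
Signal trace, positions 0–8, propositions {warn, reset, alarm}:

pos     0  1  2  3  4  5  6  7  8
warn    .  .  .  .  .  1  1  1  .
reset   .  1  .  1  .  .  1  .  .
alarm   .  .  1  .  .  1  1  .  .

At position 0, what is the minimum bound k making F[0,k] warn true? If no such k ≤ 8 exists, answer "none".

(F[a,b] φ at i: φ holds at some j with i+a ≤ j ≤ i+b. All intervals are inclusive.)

5

Scan j = 0,1,… for warn:
  j=0: fails
  j=1: fails
  j=2: fails
  j=3: fails
  j=4: fails
  j=5: holds
First hit at j=5, so smallest k = 5-0 = 5.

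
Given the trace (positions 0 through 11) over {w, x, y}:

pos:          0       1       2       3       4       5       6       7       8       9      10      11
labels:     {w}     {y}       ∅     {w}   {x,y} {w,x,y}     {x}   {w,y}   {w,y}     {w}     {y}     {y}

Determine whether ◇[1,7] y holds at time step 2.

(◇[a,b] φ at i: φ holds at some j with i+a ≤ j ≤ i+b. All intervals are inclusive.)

Check y at each j in [3,9]:
  j=3: false
  j=4: true
  j=5: true
  j=6: false
  j=7: true
  j=8: true
  j=9: false
Found at j=4 → formula holds.

True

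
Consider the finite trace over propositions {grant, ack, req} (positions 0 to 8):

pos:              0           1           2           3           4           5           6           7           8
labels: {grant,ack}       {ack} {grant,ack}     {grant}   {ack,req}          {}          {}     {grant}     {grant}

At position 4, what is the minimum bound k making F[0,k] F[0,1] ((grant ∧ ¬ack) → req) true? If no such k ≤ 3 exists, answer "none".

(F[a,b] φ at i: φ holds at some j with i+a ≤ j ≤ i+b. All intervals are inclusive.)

Scan j = 4,5,… for F[0,1] ((grant ∧ ¬ack) → req):
  j=4: holds
First hit at j=4, so smallest k = 4-4 = 0.

0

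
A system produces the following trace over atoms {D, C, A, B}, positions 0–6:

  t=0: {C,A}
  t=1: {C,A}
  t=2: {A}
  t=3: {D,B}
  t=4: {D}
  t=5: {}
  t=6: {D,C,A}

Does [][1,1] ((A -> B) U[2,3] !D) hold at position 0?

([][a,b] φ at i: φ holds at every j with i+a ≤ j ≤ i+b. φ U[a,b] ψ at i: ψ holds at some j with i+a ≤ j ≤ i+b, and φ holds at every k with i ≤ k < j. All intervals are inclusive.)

Check ((A -> B) U[2,3] !D) at every j in [1,1]:
  j=1: fails
Fails at j=1 → formula fails.

False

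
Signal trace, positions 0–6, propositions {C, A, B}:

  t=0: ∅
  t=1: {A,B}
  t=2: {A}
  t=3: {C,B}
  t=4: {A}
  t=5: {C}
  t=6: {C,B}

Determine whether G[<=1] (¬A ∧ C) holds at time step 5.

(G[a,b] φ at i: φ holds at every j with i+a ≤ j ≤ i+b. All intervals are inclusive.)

Check (¬A ∧ C) at every j in [5,6]:
  j=5: true
  j=6: true
All positions satisfy it → formula holds.

Holds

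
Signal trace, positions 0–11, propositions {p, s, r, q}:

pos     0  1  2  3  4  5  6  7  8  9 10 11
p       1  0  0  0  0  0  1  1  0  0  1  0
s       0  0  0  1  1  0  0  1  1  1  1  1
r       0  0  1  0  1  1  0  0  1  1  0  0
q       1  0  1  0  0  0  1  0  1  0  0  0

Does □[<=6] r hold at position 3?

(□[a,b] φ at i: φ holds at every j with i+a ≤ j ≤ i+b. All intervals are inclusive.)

No

Check r at every j in [3,9]:
  j=3: false
  j=4: true
  j=5: true
  j=6: false
  j=7: false
  j=8: true
  j=9: true
Fails at j=3 → formula fails.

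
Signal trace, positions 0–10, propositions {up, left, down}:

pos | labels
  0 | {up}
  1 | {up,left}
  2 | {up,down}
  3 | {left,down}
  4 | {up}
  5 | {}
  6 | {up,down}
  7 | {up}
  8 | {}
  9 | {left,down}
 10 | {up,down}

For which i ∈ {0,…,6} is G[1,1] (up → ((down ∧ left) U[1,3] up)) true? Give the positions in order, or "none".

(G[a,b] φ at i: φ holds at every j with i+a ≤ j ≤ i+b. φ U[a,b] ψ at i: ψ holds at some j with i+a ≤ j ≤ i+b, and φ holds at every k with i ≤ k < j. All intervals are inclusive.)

2, 4

Evaluate at each i in [0,6]:
  i=0: ✗ (fails at j=1)
  i=1: ✗ (fails at j=2)
  i=2: ✓ (all of [3,3])
  i=3: ✗ (fails at j=4)
  i=4: ✓ (all of [5,5])
  i=5: ✗ (fails at j=6)
  i=6: ✗ (fails at j=7)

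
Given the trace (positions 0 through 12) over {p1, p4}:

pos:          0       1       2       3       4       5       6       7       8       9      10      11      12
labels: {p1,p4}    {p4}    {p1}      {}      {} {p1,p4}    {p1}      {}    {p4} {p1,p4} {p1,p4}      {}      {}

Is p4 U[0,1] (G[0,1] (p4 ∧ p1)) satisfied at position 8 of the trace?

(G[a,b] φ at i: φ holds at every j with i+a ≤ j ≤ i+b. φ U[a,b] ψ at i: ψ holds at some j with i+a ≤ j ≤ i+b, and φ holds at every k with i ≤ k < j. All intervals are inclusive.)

Need some j in [8,9] with G[0,1] (p4 ∧ p1), and p4 at every k in [8,j-1].
  j=8: G[0,1] (p4 ∧ p1) — fails at 8.
  j=9: G[0,1] (p4 ∧ p1) holds; p4 holds at every k in [8,8] → satisfied.

True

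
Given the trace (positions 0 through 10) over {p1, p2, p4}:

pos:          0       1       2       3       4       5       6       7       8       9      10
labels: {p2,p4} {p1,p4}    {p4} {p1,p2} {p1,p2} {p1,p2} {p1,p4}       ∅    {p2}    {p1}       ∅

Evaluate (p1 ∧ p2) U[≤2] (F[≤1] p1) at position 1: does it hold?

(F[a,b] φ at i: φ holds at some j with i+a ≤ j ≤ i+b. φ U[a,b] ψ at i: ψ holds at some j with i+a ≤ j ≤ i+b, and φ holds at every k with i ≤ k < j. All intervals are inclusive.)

True

Need some j in [1,3] with F[≤1] p1, and (p1 ∧ p2) at every k in [1,j-1].
  j=1: F[≤1] p1 holds; no prefix to check → satisfied.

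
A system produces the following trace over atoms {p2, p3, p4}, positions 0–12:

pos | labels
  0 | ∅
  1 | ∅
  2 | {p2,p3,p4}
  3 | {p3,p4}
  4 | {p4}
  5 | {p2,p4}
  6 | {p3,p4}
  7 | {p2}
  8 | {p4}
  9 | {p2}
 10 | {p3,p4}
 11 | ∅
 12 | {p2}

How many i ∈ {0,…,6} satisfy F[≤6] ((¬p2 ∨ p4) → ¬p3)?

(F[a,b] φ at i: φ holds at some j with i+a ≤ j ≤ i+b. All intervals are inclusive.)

Evaluate at each i in [0,6]:
  i=0: ✓ (witness j=0)
  i=1: ✓ (witness j=1)
  i=2: ✓ (witness j=4)
  i=3: ✓ (witness j=4)
  i=4: ✓ (witness j=4)
  i=5: ✓ (witness j=5)
  i=6: ✓ (witness j=7)
Positions where it holds: {0, 1, 2, 3, 4, 5, 6} → 7.

7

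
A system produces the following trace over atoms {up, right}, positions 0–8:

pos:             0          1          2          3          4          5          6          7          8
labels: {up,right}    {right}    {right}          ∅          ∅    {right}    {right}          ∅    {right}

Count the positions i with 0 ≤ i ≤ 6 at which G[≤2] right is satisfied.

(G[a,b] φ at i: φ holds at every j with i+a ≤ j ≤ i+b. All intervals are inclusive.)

1

Evaluate at each i in [0,6]:
  i=0: ✓ (all of [0,2])
  i=1: ✗ (fails at j=3)
  i=2: ✗ (fails at j=3)
  i=3: ✗ (fails at j=3)
  i=4: ✗ (fails at j=4)
  i=5: ✗ (fails at j=7)
  i=6: ✗ (fails at j=7)
Positions where it holds: {0} → 1.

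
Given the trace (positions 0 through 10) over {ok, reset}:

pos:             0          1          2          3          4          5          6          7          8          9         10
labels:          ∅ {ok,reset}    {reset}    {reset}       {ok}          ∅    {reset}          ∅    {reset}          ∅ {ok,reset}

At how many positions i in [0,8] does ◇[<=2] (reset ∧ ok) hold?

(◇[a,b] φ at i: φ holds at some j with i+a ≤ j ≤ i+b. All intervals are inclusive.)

Evaluate at each i in [0,8]:
  i=0: ✓ (witness j=1)
  i=1: ✓ (witness j=1)
  i=2: ✗ (none in [2,4])
  i=3: ✗ (none in [3,5])
  i=4: ✗ (none in [4,6])
  i=5: ✗ (none in [5,7])
  i=6: ✗ (none in [6,8])
  i=7: ✗ (none in [7,9])
  i=8: ✓ (witness j=10)
Positions where it holds: {0, 1, 8} → 3.

3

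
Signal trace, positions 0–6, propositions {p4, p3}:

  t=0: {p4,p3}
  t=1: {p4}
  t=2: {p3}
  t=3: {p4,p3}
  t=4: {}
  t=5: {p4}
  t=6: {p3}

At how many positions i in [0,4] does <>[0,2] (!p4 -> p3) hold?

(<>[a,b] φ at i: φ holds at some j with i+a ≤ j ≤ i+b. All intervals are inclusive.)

5

Evaluate at each i in [0,4]:
  i=0: ✓ (witness j=0)
  i=1: ✓ (witness j=1)
  i=2: ✓ (witness j=2)
  i=3: ✓ (witness j=3)
  i=4: ✓ (witness j=5)
Positions where it holds: {0, 1, 2, 3, 4} → 5.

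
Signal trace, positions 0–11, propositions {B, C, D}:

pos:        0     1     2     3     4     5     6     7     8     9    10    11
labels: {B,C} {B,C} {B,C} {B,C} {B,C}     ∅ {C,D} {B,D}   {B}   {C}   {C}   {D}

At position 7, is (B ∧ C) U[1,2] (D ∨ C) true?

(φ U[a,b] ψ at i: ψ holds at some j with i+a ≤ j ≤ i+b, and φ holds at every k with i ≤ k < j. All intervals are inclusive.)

Does not hold

Need some j in [8,9] with (D ∨ C), and (B ∧ C) at every k in [7,j-1].
  j=8: (D ∨ C) false.
  j=9: (D ∨ C) holds, but (B ∧ C) fails at k=7 → not this j.
No j in the window works → until fails.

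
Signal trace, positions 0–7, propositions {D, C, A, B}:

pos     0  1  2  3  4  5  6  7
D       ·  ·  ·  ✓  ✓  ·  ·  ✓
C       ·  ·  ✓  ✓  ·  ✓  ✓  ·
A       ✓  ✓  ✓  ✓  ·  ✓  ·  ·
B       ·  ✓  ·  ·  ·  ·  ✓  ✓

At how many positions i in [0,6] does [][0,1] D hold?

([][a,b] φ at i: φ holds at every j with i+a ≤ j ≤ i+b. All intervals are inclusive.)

Evaluate at each i in [0,6]:
  i=0: ✗ (fails at j=0)
  i=1: ✗ (fails at j=1)
  i=2: ✗ (fails at j=2)
  i=3: ✓ (all of [3,4])
  i=4: ✗ (fails at j=5)
  i=5: ✗ (fails at j=5)
  i=6: ✗ (fails at j=6)
Positions where it holds: {3} → 1.

1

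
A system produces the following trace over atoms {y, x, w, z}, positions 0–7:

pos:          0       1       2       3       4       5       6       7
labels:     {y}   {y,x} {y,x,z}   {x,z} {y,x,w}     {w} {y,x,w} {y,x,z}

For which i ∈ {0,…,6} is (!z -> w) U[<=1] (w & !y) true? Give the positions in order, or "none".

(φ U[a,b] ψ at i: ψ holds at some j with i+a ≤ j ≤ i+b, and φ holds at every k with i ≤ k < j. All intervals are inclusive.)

4, 5

Evaluate at each i in [0,6]:
  i=0: ✗ (no rhs in [0,1])
  i=1: ✗ (no rhs in [1,2])
  i=2: ✗ (no rhs in [2,3])
  i=3: ✗ (no rhs in [3,4])
  i=4: ✓ (rhs at j=5; lhs holds on [4,4])
  i=5: ✓ (rhs at j=5)
  i=6: ✗ (no rhs in [6,7])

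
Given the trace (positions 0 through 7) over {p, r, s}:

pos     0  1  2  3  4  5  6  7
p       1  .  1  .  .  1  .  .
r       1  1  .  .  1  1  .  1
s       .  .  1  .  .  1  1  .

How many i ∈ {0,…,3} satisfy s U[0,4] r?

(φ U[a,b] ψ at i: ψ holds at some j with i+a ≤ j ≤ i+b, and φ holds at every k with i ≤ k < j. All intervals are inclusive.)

Evaluate at each i in [0,3]:
  i=0: ✓ (rhs at j=0)
  i=1: ✓ (rhs at j=1)
  i=2: ✗ (lhs fails at k=3 before rhs at j=4)
  i=3: ✗ (lhs fails at k=3 before rhs at j=4)
Positions where it holds: {0, 1} → 2.

2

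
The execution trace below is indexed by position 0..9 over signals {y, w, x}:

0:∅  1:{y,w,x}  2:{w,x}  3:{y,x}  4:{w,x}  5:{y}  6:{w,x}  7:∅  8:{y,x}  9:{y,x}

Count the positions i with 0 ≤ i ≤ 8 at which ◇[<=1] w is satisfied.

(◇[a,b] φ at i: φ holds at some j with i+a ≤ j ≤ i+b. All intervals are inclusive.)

Evaluate at each i in [0,8]:
  i=0: ✓ (witness j=1)
  i=1: ✓ (witness j=1)
  i=2: ✓ (witness j=2)
  i=3: ✓ (witness j=4)
  i=4: ✓ (witness j=4)
  i=5: ✓ (witness j=6)
  i=6: ✓ (witness j=6)
  i=7: ✗ (none in [7,8])
  i=8: ✗ (none in [8,9])
Positions where it holds: {0, 1, 2, 3, 4, 5, 6} → 7.

7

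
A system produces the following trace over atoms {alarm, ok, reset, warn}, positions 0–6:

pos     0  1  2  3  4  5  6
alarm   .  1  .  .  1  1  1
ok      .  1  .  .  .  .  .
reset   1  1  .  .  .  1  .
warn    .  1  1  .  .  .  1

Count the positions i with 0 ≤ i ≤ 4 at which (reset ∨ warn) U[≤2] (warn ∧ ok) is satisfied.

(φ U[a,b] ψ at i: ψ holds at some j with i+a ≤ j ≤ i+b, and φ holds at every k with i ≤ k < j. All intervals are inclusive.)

Evaluate at each i in [0,4]:
  i=0: ✓ (rhs at j=1; lhs holds on [0,0])
  i=1: ✓ (rhs at j=1)
  i=2: ✗ (no rhs in [2,4])
  i=3: ✗ (no rhs in [3,5])
  i=4: ✗ (no rhs in [4,6])
Positions where it holds: {0, 1} → 2.

2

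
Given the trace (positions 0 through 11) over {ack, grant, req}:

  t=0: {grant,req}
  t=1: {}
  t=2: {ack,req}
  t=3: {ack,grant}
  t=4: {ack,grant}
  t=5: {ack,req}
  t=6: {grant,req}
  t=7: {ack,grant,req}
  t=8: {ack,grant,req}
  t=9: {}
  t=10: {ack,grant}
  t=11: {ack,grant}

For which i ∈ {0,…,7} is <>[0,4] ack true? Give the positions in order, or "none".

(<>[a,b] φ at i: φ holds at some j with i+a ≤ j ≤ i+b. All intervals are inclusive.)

0, 1, 2, 3, 4, 5, 6, 7

Evaluate at each i in [0,7]:
  i=0: ✓ (witness j=2)
  i=1: ✓ (witness j=2)
  i=2: ✓ (witness j=2)
  i=3: ✓ (witness j=3)
  i=4: ✓ (witness j=4)
  i=5: ✓ (witness j=5)
  i=6: ✓ (witness j=7)
  i=7: ✓ (witness j=7)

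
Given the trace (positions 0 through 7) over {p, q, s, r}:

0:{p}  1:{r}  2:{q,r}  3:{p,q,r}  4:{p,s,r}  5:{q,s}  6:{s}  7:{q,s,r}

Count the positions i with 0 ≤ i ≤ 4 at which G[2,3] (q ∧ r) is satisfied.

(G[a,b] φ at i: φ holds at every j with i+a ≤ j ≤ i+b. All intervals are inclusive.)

Evaluate at each i in [0,4]:
  i=0: ✓ (all of [2,3])
  i=1: ✗ (fails at j=4)
  i=2: ✗ (fails at j=4)
  i=3: ✗ (fails at j=5)
  i=4: ✗ (fails at j=6)
Positions where it holds: {0} → 1.

1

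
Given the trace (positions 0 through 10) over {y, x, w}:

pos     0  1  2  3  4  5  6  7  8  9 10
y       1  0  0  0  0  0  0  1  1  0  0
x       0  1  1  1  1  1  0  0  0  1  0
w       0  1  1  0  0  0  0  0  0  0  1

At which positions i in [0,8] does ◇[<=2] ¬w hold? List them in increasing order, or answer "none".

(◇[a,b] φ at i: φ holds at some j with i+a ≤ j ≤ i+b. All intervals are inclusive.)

Evaluate at each i in [0,8]:
  i=0: ✓ (witness j=0)
  i=1: ✓ (witness j=3)
  i=2: ✓ (witness j=3)
  i=3: ✓ (witness j=3)
  i=4: ✓ (witness j=4)
  i=5: ✓ (witness j=5)
  i=6: ✓ (witness j=6)
  i=7: ✓ (witness j=7)
  i=8: ✓ (witness j=8)

0, 1, 2, 3, 4, 5, 6, 7, 8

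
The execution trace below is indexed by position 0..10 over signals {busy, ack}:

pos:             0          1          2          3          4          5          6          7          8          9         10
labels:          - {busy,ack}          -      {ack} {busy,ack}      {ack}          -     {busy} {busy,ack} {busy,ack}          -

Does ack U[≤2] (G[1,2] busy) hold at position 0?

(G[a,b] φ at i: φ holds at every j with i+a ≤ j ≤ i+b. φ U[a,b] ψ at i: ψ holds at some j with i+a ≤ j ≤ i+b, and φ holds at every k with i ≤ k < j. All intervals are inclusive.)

No

Need some j in [0,2] with G[1,2] busy, and ack at every k in [0,j-1].
  j=0: G[1,2] busy — fails at 2.
  j=1: G[1,2] busy — fails at 2.
  j=2: G[1,2] busy — fails at 3.
No j in the window works → until fails.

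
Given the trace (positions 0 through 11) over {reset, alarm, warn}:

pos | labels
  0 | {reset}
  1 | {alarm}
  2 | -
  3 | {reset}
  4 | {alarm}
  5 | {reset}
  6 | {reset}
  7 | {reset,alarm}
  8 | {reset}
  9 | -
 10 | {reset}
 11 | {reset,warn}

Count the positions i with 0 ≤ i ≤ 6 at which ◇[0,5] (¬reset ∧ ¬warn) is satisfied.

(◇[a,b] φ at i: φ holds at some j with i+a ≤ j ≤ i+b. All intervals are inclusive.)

Evaluate at each i in [0,6]:
  i=0: ✓ (witness j=1)
  i=1: ✓ (witness j=1)
  i=2: ✓ (witness j=2)
  i=3: ✓ (witness j=4)
  i=4: ✓ (witness j=4)
  i=5: ✓ (witness j=9)
  i=6: ✓ (witness j=9)
Positions where it holds: {0, 1, 2, 3, 4, 5, 6} → 7.

7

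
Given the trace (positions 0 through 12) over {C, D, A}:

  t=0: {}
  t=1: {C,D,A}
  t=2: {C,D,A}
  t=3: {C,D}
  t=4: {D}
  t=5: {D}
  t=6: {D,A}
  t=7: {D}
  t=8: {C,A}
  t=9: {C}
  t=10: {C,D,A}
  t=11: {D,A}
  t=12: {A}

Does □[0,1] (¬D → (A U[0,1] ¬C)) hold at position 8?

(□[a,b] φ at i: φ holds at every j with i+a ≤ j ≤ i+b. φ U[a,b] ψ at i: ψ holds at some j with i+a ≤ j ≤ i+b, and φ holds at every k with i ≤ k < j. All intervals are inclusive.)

Check (¬D → (A U[0,1] ¬C)) at every j in [8,9]:
  j=8: antecedent true; consequent fails → ✗
  j=9: antecedent true; consequent fails → ✗
Fails at j=8 → formula fails.

No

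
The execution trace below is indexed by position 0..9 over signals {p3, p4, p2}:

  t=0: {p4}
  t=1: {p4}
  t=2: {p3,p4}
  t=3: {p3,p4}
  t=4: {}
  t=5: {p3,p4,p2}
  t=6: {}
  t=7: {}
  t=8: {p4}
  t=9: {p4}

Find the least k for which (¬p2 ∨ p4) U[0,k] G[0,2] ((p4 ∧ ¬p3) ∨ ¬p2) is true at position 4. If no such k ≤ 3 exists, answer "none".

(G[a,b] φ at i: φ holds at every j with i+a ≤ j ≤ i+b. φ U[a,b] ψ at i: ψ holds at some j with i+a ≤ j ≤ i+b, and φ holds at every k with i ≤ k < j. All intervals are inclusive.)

Need earliest j ≥ 4 with G[0,2] ((p4 ∧ ¬p3) ∨ ¬p2), and (¬p2 ∨ p4) at every k in [4,j-1].
  j=4: rhs fails.
  j=5: rhs fails.
  j=6: rhs holds; lhs holds on [4,5]. k = 2.

2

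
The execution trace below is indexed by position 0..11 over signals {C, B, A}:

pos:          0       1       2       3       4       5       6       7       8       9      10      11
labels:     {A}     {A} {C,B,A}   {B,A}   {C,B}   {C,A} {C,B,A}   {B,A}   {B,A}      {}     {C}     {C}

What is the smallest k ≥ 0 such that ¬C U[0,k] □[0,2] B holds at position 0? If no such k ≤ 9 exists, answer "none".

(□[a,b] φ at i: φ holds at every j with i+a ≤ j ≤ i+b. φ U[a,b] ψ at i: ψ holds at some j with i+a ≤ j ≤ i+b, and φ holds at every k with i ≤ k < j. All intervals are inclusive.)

2

Need earliest j ≥ 0 with □[0,2] B, and ¬C at every k in [0,j-1].
  j=0: rhs fails.
  j=1: rhs fails.
  j=2: rhs holds; lhs holds on [0,1]. k = 2.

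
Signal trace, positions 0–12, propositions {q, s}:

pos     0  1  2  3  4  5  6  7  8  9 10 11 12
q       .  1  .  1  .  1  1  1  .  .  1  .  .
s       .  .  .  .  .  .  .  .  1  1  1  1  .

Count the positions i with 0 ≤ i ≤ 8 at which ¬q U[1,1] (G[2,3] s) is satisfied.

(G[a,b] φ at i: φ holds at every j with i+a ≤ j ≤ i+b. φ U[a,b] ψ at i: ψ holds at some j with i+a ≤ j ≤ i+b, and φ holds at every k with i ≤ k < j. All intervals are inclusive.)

0

Evaluate at each i in [0,8]:
  i=0: ✗ (no rhs in [1,1])
  i=1: ✗ (no rhs in [2,2])
  i=2: ✗ (no rhs in [3,3])
  i=3: ✗ (no rhs in [4,4])
  i=4: ✗ (no rhs in [5,5])
  i=5: ✗ (lhs fails at k=5 before rhs at j=6)
  i=6: ✗ (lhs fails at k=6 before rhs at j=7)
  i=7: ✗ (lhs fails at k=7 before rhs at j=8)
  i=8: ✗ (no rhs in [9,9])
Positions where it holds: {} → 0.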